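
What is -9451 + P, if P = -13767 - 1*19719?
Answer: -42937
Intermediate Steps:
P = -33486 (P = -13767 - 19719 = -33486)
-9451 + P = -9451 - 33486 = -42937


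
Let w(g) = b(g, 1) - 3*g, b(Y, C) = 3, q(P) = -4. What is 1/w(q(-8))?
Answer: 1/15 ≈ 0.066667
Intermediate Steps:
w(g) = 3 - 3*g
1/w(q(-8)) = 1/(3 - 3*(-4)) = 1/(3 + 12) = 1/15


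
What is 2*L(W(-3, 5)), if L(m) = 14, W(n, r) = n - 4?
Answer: 28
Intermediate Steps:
W(n, r) = -4 + n
2*L(W(-3, 5)) = 2*14 = 28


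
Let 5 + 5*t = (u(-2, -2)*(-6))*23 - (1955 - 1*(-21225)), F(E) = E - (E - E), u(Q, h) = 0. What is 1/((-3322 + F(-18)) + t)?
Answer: -1/7977 ≈ -0.00012536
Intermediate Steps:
F(E) = E (F(E) = E - 1*0 = E + 0 = E)
t = -4637 (t = -1 + ((0*(-6))*23 - (1955 - 1*(-21225)))/5 = -1 + (0*23 - (1955 + 21225))/5 = -1 + (0 - 1*23180)/5 = -1 + (0 - 23180)/5 = -1 + (1/5)*(-23180) = -1 - 4636 = -4637)
1/((-3322 + F(-18)) + t) = 1/((-3322 - 18) - 4637) = 1/(-3340 - 4637) = 1/(-7977) = -1/7977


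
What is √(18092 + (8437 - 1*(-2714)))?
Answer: √29243 ≈ 171.01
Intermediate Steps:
√(18092 + (8437 - 1*(-2714))) = √(18092 + (8437 + 2714)) = √(18092 + 11151) = √29243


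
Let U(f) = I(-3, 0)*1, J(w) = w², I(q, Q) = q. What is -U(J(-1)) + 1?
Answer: 4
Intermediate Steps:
U(f) = -3 (U(f) = -3*1 = -3)
-U(J(-1)) + 1 = -1*(-3) + 1 = 3 + 1 = 4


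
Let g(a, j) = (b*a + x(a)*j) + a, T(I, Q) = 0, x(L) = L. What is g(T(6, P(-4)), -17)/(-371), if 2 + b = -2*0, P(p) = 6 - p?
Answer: 0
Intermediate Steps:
b = -2 (b = -2 - 2*0 = -2 + 0 = -2)
g(a, j) = -a + a*j (g(a, j) = (-2*a + a*j) + a = -a + a*j)
g(T(6, P(-4)), -17)/(-371) = (0*(-1 - 17))/(-371) = (0*(-18))*(-1/371) = 0*(-1/371) = 0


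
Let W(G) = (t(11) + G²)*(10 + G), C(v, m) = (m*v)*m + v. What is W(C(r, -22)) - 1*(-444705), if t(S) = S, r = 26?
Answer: 2006733285525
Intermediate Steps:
C(v, m) = v + v*m² (C(v, m) = v*m² + v = v + v*m²)
W(G) = (10 + G)*(11 + G²) (W(G) = (11 + G²)*(10 + G) = (10 + G)*(11 + G²))
W(C(r, -22)) - 1*(-444705) = (110 + (26*(1 + (-22)²))³ + 10*(26*(1 + (-22)²))² + 11*(26*(1 + (-22)²))) - 1*(-444705) = (110 + (26*(1 + 484))³ + 10*(26*(1 + 484))² + 11*(26*(1 + 484))) + 444705 = (110 + (26*485)³ + 10*(26*485)² + 11*(26*485)) + 444705 = (110 + 12610³ + 10*12610² + 11*12610) + 444705 = (110 + 2005142581000 + 10*159012100 + 138710) + 444705 = (110 + 2005142581000 + 1590121000 + 138710) + 444705 = 2006732840820 + 444705 = 2006733285525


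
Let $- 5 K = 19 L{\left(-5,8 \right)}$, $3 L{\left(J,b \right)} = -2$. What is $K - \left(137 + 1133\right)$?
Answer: $- \frac{19012}{15} \approx -1267.5$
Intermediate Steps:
$L{\left(J,b \right)} = - \frac{2}{3}$ ($L{\left(J,b \right)} = \frac{1}{3} \left(-2\right) = - \frac{2}{3}$)
$K = \frac{38}{15}$ ($K = - \frac{19 \left(- \frac{2}{3}\right)}{5} = \left(- \frac{1}{5}\right) \left(- \frac{38}{3}\right) = \frac{38}{15} \approx 2.5333$)
$K - \left(137 + 1133\right) = \frac{38}{15} - \left(137 + 1133\right) = \frac{38}{15} - 1270 = - \frac{19012}{15}$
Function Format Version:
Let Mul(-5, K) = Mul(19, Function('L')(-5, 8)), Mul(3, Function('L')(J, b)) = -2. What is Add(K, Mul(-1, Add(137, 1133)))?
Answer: Rational(-19012, 15) ≈ -1267.5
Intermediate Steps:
Function('L')(J, b) = Rational(-2, 3) (Function('L')(J, b) = Mul(Rational(1, 3), -2) = Rational(-2, 3))
K = Rational(38, 15) (K = Mul(Rational(-1, 5), Mul(19, Rational(-2, 3))) = Mul(Rational(-1, 5), Rational(-38, 3)) = Rational(38, 15) ≈ 2.5333)
Add(K, Mul(-1, Add(137, 1133))) = Add(Rational(38, 15), Mul(-1, Add(137, 1133))) = Add(Rational(38, 15), Mul(-1, 1270)) = Add(Rational(38, 15), -1270) = Rational(-19012, 15)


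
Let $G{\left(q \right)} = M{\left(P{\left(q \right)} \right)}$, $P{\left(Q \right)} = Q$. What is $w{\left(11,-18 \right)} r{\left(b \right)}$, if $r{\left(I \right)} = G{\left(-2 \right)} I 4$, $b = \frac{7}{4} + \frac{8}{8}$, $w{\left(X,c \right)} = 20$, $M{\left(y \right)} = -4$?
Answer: $-880$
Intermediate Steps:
$G{\left(q \right)} = -4$
$b = \frac{11}{4}$ ($b = 7 \cdot \frac{1}{4} + 8 \cdot \frac{1}{8} = \frac{7}{4} + 1 = \frac{11}{4} \approx 2.75$)
$r{\left(I \right)} = - 16 I$ ($r{\left(I \right)} = - 4 I 4 = - 16 I$)
$w{\left(11,-18 \right)} r{\left(b \right)} = 20 \left(\left(-16\right) \frac{11}{4}\right) = 20 \left(-44\right) = -880$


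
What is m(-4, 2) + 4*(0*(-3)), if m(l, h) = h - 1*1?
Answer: 1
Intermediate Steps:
m(l, h) = -1 + h (m(l, h) = h - 1 = -1 + h)
m(-4, 2) + 4*(0*(-3)) = (-1 + 2) + 4*(0*(-3)) = 1 + 4*0 = 1 + 0 = 1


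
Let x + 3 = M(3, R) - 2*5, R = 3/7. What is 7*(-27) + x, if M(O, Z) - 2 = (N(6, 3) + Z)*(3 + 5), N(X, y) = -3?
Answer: -1544/7 ≈ -220.57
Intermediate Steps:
R = 3/7 (R = 3*(1/7) = 3/7 ≈ 0.42857)
M(O, Z) = -22 + 8*Z (M(O, Z) = 2 + (-3 + Z)*(3 + 5) = 2 + (-3 + Z)*8 = 2 + (-24 + 8*Z) = -22 + 8*Z)
x = -221/7 (x = -3 + ((-22 + 8*(3/7)) - 2*5) = -3 + ((-22 + 24/7) - 10) = -3 + (-130/7 - 10) = -3 - 200/7 = -221/7 ≈ -31.571)
7*(-27) + x = 7*(-27) - 221/7 = -189 - 221/7 = -1544/7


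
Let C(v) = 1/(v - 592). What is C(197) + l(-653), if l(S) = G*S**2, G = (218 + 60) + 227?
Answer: 85057935274/395 ≈ 2.1534e+8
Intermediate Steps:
C(v) = 1/(-592 + v)
G = 505 (G = 278 + 227 = 505)
l(S) = 505*S**2
C(197) + l(-653) = 1/(-592 + 197) + 505*(-653)**2 = 1/(-395) + 505*426409 = -1/395 + 215336545 = 85057935274/395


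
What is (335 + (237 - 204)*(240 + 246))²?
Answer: 268075129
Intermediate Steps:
(335 + (237 - 204)*(240 + 246))² = (335 + 33*486)² = (335 + 16038)² = 16373² = 268075129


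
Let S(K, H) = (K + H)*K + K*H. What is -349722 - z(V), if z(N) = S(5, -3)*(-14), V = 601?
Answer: -349792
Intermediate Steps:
S(K, H) = H*K + K*(H + K) (S(K, H) = (H + K)*K + H*K = K*(H + K) + H*K = H*K + K*(H + K))
z(N) = 70 (z(N) = (5*(5 + 2*(-3)))*(-14) = (5*(5 - 6))*(-14) = (5*(-1))*(-14) = -5*(-14) = 70)
-349722 - z(V) = -349722 - 1*70 = -349722 - 70 = -349792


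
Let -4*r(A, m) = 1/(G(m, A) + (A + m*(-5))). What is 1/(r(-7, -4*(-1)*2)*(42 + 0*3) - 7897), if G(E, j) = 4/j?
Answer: -222/1753085 ≈ -0.00012663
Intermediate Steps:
r(A, m) = -1/(4*(A - 5*m + 4/A)) (r(A, m) = -1/(4*(4/A + (A + m*(-5)))) = -1/(4*(4/A + (A - 5*m))) = -1/(4*(A - 5*m + 4/A)))
1/(r(-7, -4*(-1)*2)*(42 + 0*3) - 7897) = 1/((-1*(-7)/(16 + 4*(-7)*(-7 - 5*(-4*(-1))*2)))*(42 + 0*3) - 7897) = 1/((-1*(-7)/(16 + 4*(-7)*(-7 - 20*2)))*(42 + 0) - 7897) = 1/(-1*(-7)/(16 + 4*(-7)*(-7 - 5*8))*42 - 7897) = 1/(-1*(-7)/(16 + 4*(-7)*(-7 - 40))*42 - 7897) = 1/(-1*(-7)/(16 + 4*(-7)*(-47))*42 - 7897) = 1/(-1*(-7)/(16 + 1316)*42 - 7897) = 1/(-1*(-7)/1332*42 - 7897) = 1/(-1*(-7)*1/1332*42 - 7897) = 1/((7/1332)*42 - 7897) = 1/(49/222 - 7897) = 1/(-1753085/222) = -222/1753085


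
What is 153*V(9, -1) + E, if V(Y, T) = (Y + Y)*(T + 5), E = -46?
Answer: 10970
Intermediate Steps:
V(Y, T) = 2*Y*(5 + T) (V(Y, T) = (2*Y)*(5 + T) = 2*Y*(5 + T))
153*V(9, -1) + E = 153*(2*9*(5 - 1)) - 46 = 153*(2*9*4) - 46 = 153*72 - 46 = 11016 - 46 = 10970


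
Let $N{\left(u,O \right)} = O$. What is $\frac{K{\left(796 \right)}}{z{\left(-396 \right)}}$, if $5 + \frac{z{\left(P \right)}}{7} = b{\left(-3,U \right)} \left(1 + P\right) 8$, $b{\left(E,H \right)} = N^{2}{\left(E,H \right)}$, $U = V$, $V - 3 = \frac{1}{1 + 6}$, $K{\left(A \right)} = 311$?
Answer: $- \frac{2177}{1529685} \approx -0.0014232$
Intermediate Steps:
$V = \frac{22}{7}$ ($V = 3 + \frac{1}{1 + 6} = 3 + \frac{1}{7} = \frac{22}{7} \approx 3.1429$)
$U = \frac{22}{7} \approx 3.1429$
$b{\left(E,H \right)} = H^{2}$
$z{\left(P \right)} = \frac{3627}{7} + \frac{3872 P}{7}$ ($z{\left(P \right)} = -35 + 7 \left(\frac{22}{7}\right)^{2} \left(1 + P\right) 8 = -35 + 7 \frac{484 \left(1 + P\right)}{49} \cdot 8 = -35 + 7 \left(\frac{484}{49} + \frac{484 P}{49}\right) 8 = -35 + 7 \left(\frac{3872}{49} + \frac{3872 P}{49}\right) = -35 + \left(\frac{3872}{7} + \frac{3872 P}{7}\right) = \frac{3627}{7} + \frac{3872 P}{7}$)
$\frac{K{\left(796 \right)}}{z{\left(-396 \right)}} = \frac{311}{\frac{3627}{7} + \frac{3872}{7} \left(-396\right)} = \frac{311}{\frac{3627}{7} - \frac{1533312}{7}} = \frac{311}{- \frac{1529685}{7}} = 311 \left(- \frac{7}{1529685}\right) = - \frac{2177}{1529685}$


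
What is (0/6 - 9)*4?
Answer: -36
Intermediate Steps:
(0/6 - 9)*4 = (0*(⅙) - 9)*4 = (0 - 9)*4 = -9*4 = -36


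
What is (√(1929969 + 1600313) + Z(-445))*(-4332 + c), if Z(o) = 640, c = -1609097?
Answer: -1032594560 - 1613429*√3530282 ≈ -4.0641e+9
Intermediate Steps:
(√(1929969 + 1600313) + Z(-445))*(-4332 + c) = (√(1929969 + 1600313) + 640)*(-4332 - 1609097) = (√3530282 + 640)*(-1613429) = (640 + √3530282)*(-1613429) = -1032594560 - 1613429*√3530282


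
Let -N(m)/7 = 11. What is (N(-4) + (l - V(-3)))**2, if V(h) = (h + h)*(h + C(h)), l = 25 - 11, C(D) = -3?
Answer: 9801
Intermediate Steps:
l = 14
V(h) = 2*h*(-3 + h) (V(h) = (h + h)*(h - 3) = (2*h)*(-3 + h) = 2*h*(-3 + h))
N(m) = -77 (N(m) = -7*11 = -77)
(N(-4) + (l - V(-3)))**2 = (-77 + (14 - 2*(-3)*(-3 - 3)))**2 = (-77 + (14 - 2*(-3)*(-6)))**2 = (-77 + (14 - 1*36))**2 = (-77 + (14 - 36))**2 = (-77 - 22)**2 = (-99)**2 = 9801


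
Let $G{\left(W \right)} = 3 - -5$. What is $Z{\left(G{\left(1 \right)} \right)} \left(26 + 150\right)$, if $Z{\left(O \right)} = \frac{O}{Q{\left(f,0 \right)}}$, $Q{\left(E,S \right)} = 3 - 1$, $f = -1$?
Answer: $704$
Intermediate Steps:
$G{\left(W \right)} = 8$ ($G{\left(W \right)} = 3 + 5 = 8$)
$Q{\left(E,S \right)} = 2$
$Z{\left(O \right)} = \frac{O}{2}$
$Z{\left(G{\left(1 \right)} \right)} \left(26 + 150\right) = \frac{1}{2} \cdot 8 \left(26 + 150\right) = 4 \cdot 176 = 704$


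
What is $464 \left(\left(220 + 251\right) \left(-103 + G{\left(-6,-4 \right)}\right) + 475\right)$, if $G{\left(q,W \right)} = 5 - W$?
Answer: $-20322736$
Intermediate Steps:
$464 \left(\left(220 + 251\right) \left(-103 + G{\left(-6,-4 \right)}\right) + 475\right) = 464 \left(\left(220 + 251\right) \left(-103 + \left(5 - -4\right)\right) + 475\right) = 464 \left(471 \left(-103 + \left(5 + 4\right)\right) + 475\right) = 464 \left(471 \left(-103 + 9\right) + 475\right) = 464 \left(471 \left(-94\right) + 475\right) = 464 \left(-44274 + 475\right) = 464 \left(-43799\right) = -20322736$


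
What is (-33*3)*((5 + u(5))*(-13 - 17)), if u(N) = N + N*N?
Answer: 103950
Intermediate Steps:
u(N) = N + N**2
(-33*3)*((5 + u(5))*(-13 - 17)) = (-33*3)*((5 + 5*(1 + 5))*(-13 - 17)) = -99*(5 + 5*6)*(-30) = -99*(5 + 30)*(-30) = -3465*(-30) = -99*(-1050) = 103950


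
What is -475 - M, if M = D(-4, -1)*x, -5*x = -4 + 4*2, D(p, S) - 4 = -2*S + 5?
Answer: -2331/5 ≈ -466.20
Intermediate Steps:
D(p, S) = 9 - 2*S (D(p, S) = 4 + (-2*S + 5) = 4 + (5 - 2*S) = 9 - 2*S)
x = -⅘ (x = -(-4 + 4*2)/5 = -(-4 + 8)/5 = -⅕*4 = -⅘ ≈ -0.80000)
M = -44/5 (M = (9 - 2*(-1))*(-⅘) = (9 + 2)*(-⅘) = 11*(-⅘) = -44/5 ≈ -8.8000)
-475 - M = -475 - 1*(-44/5) = -475 + 44/5 = -2331/5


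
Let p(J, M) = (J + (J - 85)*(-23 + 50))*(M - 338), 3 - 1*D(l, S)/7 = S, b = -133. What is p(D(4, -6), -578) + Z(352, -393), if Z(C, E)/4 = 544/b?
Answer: 64688492/133 ≈ 4.8638e+5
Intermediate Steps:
D(l, S) = 21 - 7*S
Z(C, E) = -2176/133 (Z(C, E) = 4*(544/(-133)) = 4*(544*(-1/133)) = 4*(-544/133) = -2176/133)
p(J, M) = (-2295 + 28*J)*(-338 + M) (p(J, M) = (J + (-85 + J)*27)*(-338 + M) = (J + (-2295 + 27*J))*(-338 + M) = (-2295 + 28*J)*(-338 + M))
p(D(4, -6), -578) + Z(352, -393) = (775710 - 9464*(21 - 7*(-6)) - 2295*(-578) + 28*(21 - 7*(-6))*(-578)) - 2176/133 = (775710 - 9464*(21 + 42) + 1326510 + 28*(21 + 42)*(-578)) - 2176/133 = (775710 - 9464*63 + 1326510 + 28*63*(-578)) - 2176/133 = (775710 - 596232 + 1326510 - 1019592) - 2176/133 = 486396 - 2176/133 = 64688492/133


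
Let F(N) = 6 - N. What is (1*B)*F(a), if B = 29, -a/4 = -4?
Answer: -290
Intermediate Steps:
a = 16 (a = -4*(-4) = 16)
(1*B)*F(a) = (1*29)*(6 - 1*16) = 29*(6 - 16) = 29*(-10) = -290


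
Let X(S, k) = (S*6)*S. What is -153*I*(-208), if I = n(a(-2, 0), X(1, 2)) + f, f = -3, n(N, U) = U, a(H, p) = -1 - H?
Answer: 95472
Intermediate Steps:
X(S, k) = 6*S**2 (X(S, k) = (6*S)*S = 6*S**2)
I = 3 (I = 6*1**2 - 3 = 6*1 - 3 = 6 - 3 = 3)
-153*I*(-208) = -153*3*(-208) = -459*(-208) = 95472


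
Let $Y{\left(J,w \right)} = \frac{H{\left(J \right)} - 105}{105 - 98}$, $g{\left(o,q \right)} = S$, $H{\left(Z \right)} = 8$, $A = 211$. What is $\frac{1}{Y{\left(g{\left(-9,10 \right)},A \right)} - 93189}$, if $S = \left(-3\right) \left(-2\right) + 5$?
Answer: $- \frac{7}{652420} \approx -1.0729 \cdot 10^{-5}$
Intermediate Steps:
$S = 11$ ($S = 6 + 5 = 11$)
$g{\left(o,q \right)} = 11$
$Y{\left(J,w \right)} = - \frac{97}{7}$ ($Y{\left(J,w \right)} = \frac{8 - 105}{105 - 98} = - \frac{97}{7}$)
$\frac{1}{Y{\left(g{\left(-9,10 \right)},A \right)} - 93189} = \frac{1}{- \frac{97}{7} - 93189} = \frac{1}{- \frac{652420}{7}} = - \frac{7}{652420}$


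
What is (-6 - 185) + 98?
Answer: -93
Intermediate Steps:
(-6 - 185) + 98 = -191 + 98 = -93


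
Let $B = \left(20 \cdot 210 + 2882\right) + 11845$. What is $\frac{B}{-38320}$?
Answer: $- \frac{18927}{38320} \approx -0.49392$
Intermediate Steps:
$B = 18927$ ($B = \left(4200 + 2882\right) + 11845 = 7082 + 11845 = 18927$)
$\frac{B}{-38320} = \frac{18927}{-38320} = 18927 \left(- \frac{1}{38320}\right) = - \frac{18927}{38320}$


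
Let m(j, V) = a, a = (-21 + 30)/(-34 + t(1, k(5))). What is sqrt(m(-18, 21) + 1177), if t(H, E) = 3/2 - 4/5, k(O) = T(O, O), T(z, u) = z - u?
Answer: sqrt(1610943)/37 ≈ 34.303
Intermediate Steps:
k(O) = 0 (k(O) = O - O = 0)
t(H, E) = 7/10 (t(H, E) = 3*(1/2) - 4*1/5 = 3/2 - 4/5 = 7/10)
a = -10/37 (a = (-21 + 30)/(-34 + 7/10) = 9/(-333/10) = 9*(-10/333) = -10/37 ≈ -0.27027)
m(j, V) = -10/37
sqrt(m(-18, 21) + 1177) = sqrt(-10/37 + 1177) = sqrt(43539/37) = sqrt(1610943)/37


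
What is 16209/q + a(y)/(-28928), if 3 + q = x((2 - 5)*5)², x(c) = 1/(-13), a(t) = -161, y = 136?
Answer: -39621498211/7318784 ≈ -5413.7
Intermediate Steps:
x(c) = -1/13
q = -506/169 (q = -3 + (-1/13)² = -3 + 1/169 = -506/169 ≈ -2.9941)
16209/q + a(y)/(-28928) = 16209/(-506/169) - 161/(-28928) = 16209*(-169/506) - 161*(-1/28928) = -2739321/506 + 161/28928 = -39621498211/7318784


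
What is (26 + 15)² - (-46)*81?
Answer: 5407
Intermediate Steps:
(26 + 15)² - (-46)*81 = 41² - 1*(-3726) = 1681 + 3726 = 5407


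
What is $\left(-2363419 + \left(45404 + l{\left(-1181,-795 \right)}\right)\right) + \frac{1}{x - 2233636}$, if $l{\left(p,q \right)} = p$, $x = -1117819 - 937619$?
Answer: $- \frac{9947203264505}{4289074} \approx -2.3192 \cdot 10^{6}$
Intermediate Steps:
$x = -2055438$
$\left(-2363419 + \left(45404 + l{\left(-1181,-795 \right)}\right)\right) + \frac{1}{x - 2233636} = \left(-2363419 + \left(45404 - 1181\right)\right) + \frac{1}{-2055438 - 2233636} = \left(-2363419 + 44223\right) + \frac{1}{-4289074} = -2319196 - \frac{1}{4289074} = - \frac{9947203264505}{4289074}$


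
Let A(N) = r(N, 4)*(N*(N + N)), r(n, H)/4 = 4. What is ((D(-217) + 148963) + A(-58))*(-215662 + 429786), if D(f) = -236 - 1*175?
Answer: 54858568800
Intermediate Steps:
r(n, H) = 16 (r(n, H) = 4*4 = 16)
D(f) = -411 (D(f) = -236 - 175 = -411)
A(N) = 32*N**2 (A(N) = 16*(N*(N + N)) = 16*(N*(2*N)) = 16*(2*N**2) = 32*N**2)
((D(-217) + 148963) + A(-58))*(-215662 + 429786) = ((-411 + 148963) + 32*(-58)**2)*(-215662 + 429786) = (148552 + 32*3364)*214124 = (148552 + 107648)*214124 = 256200*214124 = 54858568800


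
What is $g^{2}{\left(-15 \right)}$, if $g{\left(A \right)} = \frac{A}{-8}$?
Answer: $\frac{225}{64} \approx 3.5156$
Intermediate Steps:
$g{\left(A \right)} = - \frac{A}{8}$ ($g{\left(A \right)} = A \left(- \frac{1}{8}\right) = - \frac{A}{8}$)
$g^{2}{\left(-15 \right)} = \left(\left(- \frac{1}{8}\right) \left(-15\right)\right)^{2} = \left(\frac{15}{8}\right)^{2} = \frac{225}{64}$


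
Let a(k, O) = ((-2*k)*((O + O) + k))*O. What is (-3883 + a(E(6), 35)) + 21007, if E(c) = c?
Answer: -14796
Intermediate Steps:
a(k, O) = -2*O*k*(k + 2*O) (a(k, O) = ((-2*k)*(2*O + k))*O = ((-2*k)*(k + 2*O))*O = (-2*k*(k + 2*O))*O = -2*O*k*(k + 2*O))
(-3883 + a(E(6), 35)) + 21007 = (-3883 - 2*35*6*(6 + 2*35)) + 21007 = (-3883 - 2*35*6*(6 + 70)) + 21007 = (-3883 - 2*35*6*76) + 21007 = (-3883 - 31920) + 21007 = -35803 + 21007 = -14796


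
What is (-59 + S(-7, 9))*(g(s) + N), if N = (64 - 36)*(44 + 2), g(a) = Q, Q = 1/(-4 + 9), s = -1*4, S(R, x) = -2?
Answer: -392901/5 ≈ -78580.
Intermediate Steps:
s = -4
Q = 1/5 ≈ 0.20000
g(a) = 1/5
N = 1288 (N = 28*46 = 1288)
(-59 + S(-7, 9))*(g(s) + N) = (-59 - 2)*(1/5 + 1288) = -61*6441/5 = -392901/5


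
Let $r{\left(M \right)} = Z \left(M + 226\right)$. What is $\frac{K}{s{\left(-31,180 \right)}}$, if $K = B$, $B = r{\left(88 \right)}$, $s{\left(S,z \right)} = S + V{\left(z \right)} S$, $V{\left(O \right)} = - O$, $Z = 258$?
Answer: $\frac{81012}{5549} \approx 14.599$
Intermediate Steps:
$s{\left(S,z \right)} = S - S z$ ($s{\left(S,z \right)} = S + - z S = S - S z$)
$r{\left(M \right)} = 58308 + 258 M$ ($r{\left(M \right)} = 258 \left(M + 226\right) = 258 \left(226 + M\right) = 58308 + 258 M$)
$B = 81012$ ($B = 58308 + 258 \cdot 88 = 58308 + 22704 = 81012$)
$K = 81012$
$\frac{K}{s{\left(-31,180 \right)}} = \frac{81012}{\left(-31\right) \left(1 - 180\right)} = \frac{81012}{\left(-31\right) \left(-179\right)} = \frac{81012}{5549}$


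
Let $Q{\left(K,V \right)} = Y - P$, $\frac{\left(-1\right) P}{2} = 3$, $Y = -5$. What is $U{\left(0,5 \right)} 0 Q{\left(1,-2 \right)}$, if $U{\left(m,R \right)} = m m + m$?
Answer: $0$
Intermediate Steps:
$P = -6$ ($P = \left(-2\right) 3 = -6$)
$U{\left(m,R \right)} = m + m^{2}$ ($U{\left(m,R \right)} = m^{2} + m = m + m^{2}$)
$Q{\left(K,V \right)} = 1$ ($Q{\left(K,V \right)} = -5 - -6 = -5 + 6 = 1$)
$U{\left(0,5 \right)} 0 Q{\left(1,-2 \right)} = 0 \left(1 + 0\right) 0 \cdot 1 = 0 \cdot 1 \cdot 0 \cdot 1 = 0 \cdot 0 \cdot 1 = 0 \cdot 1 = 0$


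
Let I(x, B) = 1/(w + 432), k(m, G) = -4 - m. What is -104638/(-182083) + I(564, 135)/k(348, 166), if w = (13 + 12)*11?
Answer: 2367313559/4119445792 ≈ 0.57467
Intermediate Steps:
w = 275 (w = 25*11 = 275)
I(x, B) = 1/707 (I(x, B) = 1/(275 + 432) = 1/707)
-104638/(-182083) + I(564, 135)/k(348, 166) = -104638/(-182083) + 1/(707*(-4 - 1*348)) = -104638*(-1/182083) + 1/(707*(-4 - 348)) = 104638/182083 + (1/707)/(-352) = 104638/182083 + (1/707)*(-1/352) = 104638/182083 - 1/248864 = 2367313559/4119445792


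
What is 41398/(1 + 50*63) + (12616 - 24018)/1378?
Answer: 10559371/2171039 ≈ 4.8637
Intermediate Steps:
41398/(1 + 50*63) + (12616 - 24018)/1378 = 41398/(1 + 3150) - 11402*1/1378 = 41398/3151 - 5701/689 = 10559371/2171039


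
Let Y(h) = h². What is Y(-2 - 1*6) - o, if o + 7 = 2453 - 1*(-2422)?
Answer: -4804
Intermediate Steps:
o = 4868 (o = -7 + (2453 - 1*(-2422)) = -7 + (2453 + 2422) = -7 + 4875 = 4868)
Y(-2 - 1*6) - o = (-2 - 1*6)² - 1*4868 = (-2 - 6)² - 4868 = (-8)² - 4868 = 64 - 4868 = -4804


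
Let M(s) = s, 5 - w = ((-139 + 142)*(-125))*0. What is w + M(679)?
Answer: 684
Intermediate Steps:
w = 5 (w = 5 - (-139 + 142)*(-125)*0 = 5 - 3*(-125)*0 = 5 - (-375)*0 = 5 - 1*0 = 5 + 0 = 5)
w + M(679) = 5 + 679 = 684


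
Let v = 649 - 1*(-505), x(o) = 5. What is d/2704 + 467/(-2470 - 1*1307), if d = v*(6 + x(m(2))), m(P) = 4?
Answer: 23341235/5106504 ≈ 4.5709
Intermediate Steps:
v = 1154 (v = 649 + 505 = 1154)
d = 12694 (d = 1154*(6 + 5) = 1154*11 = 12694)
d/2704 + 467/(-2470 - 1*1307) = 12694/2704 + 467/(-2470 - 1*1307) = 12694*(1/2704) + 467/(-2470 - 1307) = 6347/1352 + 467/(-3777) = 6347/1352 + 467*(-1/3777) = 6347/1352 - 467/3777 = 23341235/5106504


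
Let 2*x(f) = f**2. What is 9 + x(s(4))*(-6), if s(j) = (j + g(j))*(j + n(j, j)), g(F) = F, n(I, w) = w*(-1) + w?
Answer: -3063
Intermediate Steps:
n(I, w) = 0 (n(I, w) = -w + w = 0)
s(j) = 2*j**2 (s(j) = (j + j)*(j + 0) = (2*j)*j = 2*j**2)
x(f) = f**2/2
9 + x(s(4))*(-6) = 9 + ((2*4**2)**2/2)*(-6) = 9 + ((2*16)**2/2)*(-6) = 9 + ((1/2)*32**2)*(-6) = 9 + ((1/2)*1024)*(-6) = 9 + 512*(-6) = 9 - 3072 = -3063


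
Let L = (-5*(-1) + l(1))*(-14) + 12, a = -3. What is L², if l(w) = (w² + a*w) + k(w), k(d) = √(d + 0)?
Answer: 1936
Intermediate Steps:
k(d) = √d
l(w) = √w + w² - 3*w (l(w) = (w² - 3*w) + √w = √w + w² - 3*w)
L = -44 (L = (-5*(-1) + (√1 + 1² - 3*1))*(-14) + 12 = (5 + (1 + 1 - 3))*(-14) + 12 = (5 - 1)*(-14) + 12 = 4*(-14) + 12 = -56 + 12 = -44)
L² = (-44)² = 1936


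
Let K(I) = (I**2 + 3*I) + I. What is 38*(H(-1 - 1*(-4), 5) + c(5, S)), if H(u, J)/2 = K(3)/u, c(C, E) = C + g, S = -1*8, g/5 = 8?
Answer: 2242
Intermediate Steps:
K(I) = I**2 + 4*I
g = 40 (g = 5*8 = 40)
S = -8
c(C, E) = 40 + C (c(C, E) = C + 40 = 40 + C)
H(u, J) = 42/u (H(u, J) = 2*((3*(4 + 3))/u) = 2*((3*7)/u) = 2*(21/u) = 42/u)
38*(H(-1 - 1*(-4), 5) + c(5, S)) = 38*(42/(-1 - 1*(-4)) + (40 + 5)) = 38*(42/(-1 + 4) + 45) = 38*(42/3 + 45) = 38*(42*(1/3) + 45) = 38*(14 + 45) = 38*59 = 2242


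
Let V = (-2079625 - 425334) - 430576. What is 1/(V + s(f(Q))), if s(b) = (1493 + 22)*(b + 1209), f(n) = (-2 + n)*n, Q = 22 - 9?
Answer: -1/887255 ≈ -1.1271e-6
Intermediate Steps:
V = -2935535 (V = -2504959 - 430576 = -2935535)
Q = 13
f(n) = n*(-2 + n)
s(b) = 1831635 + 1515*b (s(b) = 1515*(1209 + b) = 1831635 + 1515*b)
1/(V + s(f(Q))) = 1/(-2935535 + (1831635 + 1515*(13*(-2 + 13)))) = 1/(-2935535 + (1831635 + 1515*(13*11))) = 1/(-2935535 + (1831635 + 1515*143)) = 1/(-2935535 + (1831635 + 216645)) = 1/(-2935535 + 2048280) = 1/(-887255) = -1/887255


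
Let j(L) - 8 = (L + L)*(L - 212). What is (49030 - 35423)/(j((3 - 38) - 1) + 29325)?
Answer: 13607/47189 ≈ 0.28835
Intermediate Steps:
j(L) = 8 + 2*L*(-212 + L) (j(L) = 8 + (L + L)*(L - 212) = 8 + (2*L)*(-212 + L) = 8 + 2*L*(-212 + L))
(49030 - 35423)/(j((3 - 38) - 1) + 29325) = (49030 - 35423)/((8 - 424*((3 - 38) - 1) + 2*((3 - 38) - 1)**2) + 29325) = 13607/((8 - 424*(-35 - 1) + 2*(-35 - 1)**2) + 29325) = 13607/((8 - 424*(-36) + 2*(-36)**2) + 29325) = 13607/((8 + 15264 + 2*1296) + 29325) = 13607/((8 + 15264 + 2592) + 29325) = 13607/(17864 + 29325) = 13607/47189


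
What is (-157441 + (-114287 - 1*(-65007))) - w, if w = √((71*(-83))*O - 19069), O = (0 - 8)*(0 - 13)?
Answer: -206721 - I*√631941 ≈ -2.0672e+5 - 794.95*I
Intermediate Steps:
O = 104 (O = -8*(-13) = 104)
w = I*√631941 (w = √((71*(-83))*104 - 19069) = √(-5893*104 - 19069) = √(-612872 - 19069) = √(-631941) = I*√631941 ≈ 794.95*I)
(-157441 + (-114287 - 1*(-65007))) - w = (-157441 + (-114287 - 1*(-65007))) - I*√631941 = (-157441 + (-114287 + 65007)) - I*√631941 = (-157441 - 49280) - I*√631941 = -206721 - I*√631941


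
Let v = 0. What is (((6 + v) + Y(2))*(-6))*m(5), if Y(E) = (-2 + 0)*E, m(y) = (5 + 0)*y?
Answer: -300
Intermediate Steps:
m(y) = 5*y
Y(E) = -2*E
(((6 + v) + Y(2))*(-6))*m(5) = (((6 + 0) - 2*2)*(-6))*(5*5) = ((6 - 4)*(-6))*25 = (2*(-6))*25 = -12*25 = -300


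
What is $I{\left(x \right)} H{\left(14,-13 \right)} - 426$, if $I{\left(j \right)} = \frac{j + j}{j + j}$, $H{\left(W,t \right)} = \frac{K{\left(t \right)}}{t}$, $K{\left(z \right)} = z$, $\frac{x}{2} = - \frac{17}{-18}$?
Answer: $-425$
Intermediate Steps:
$x = \frac{17}{9}$ ($x = 2 \left(- \frac{17}{-18}\right) = 2 \left(\left(-17\right) \left(- \frac{1}{18}\right)\right) = 2 \cdot \frac{17}{18} = \frac{17}{9} \approx 1.8889$)
$H{\left(W,t \right)} = 1$ ($H{\left(W,t \right)} = \frac{t}{t} = 1$)
$I{\left(j \right)} = 1$ ($I{\left(j \right)} = \frac{2 j}{2 j} = 2 j \frac{1}{2 j} = 1$)
$I{\left(x \right)} H{\left(14,-13 \right)} - 426 = 1 \cdot 1 - 426 = 1 - 426 = -425$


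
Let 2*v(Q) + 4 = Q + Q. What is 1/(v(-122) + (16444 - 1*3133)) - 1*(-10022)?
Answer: 132160115/13187 ≈ 10022.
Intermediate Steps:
v(Q) = -2 + Q (v(Q) = -2 + (Q + Q)/2 = -2 + (2*Q)/2 = -2 + Q)
1/(v(-122) + (16444 - 1*3133)) - 1*(-10022) = 1/((-2 - 122) + (16444 - 1*3133)) - 1*(-10022) = 1/(-124 + (16444 - 3133)) + 10022 = 1/(-124 + 13311) + 10022 = 1/13187 + 10022 = 132160115/13187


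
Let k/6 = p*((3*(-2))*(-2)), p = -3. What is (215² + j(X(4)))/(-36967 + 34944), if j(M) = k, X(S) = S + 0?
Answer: -46009/2023 ≈ -22.743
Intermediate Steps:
X(S) = S
k = -216 (k = 6*(-3*3*(-2)*(-2)) = 6*(-(-18)*(-2)) = 6*(-3*12) = 6*(-36) = -216)
j(M) = -216
(215² + j(X(4)))/(-36967 + 34944) = (215² - 216)/(-36967 + 34944) = (46225 - 216)/(-2023) = 46009*(-1/2023) = -46009/2023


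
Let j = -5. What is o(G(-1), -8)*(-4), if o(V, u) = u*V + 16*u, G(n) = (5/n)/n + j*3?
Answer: 192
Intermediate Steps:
G(n) = -15 + 5/n² (G(n) = (5/n)/n - 5*3 = 5/n² - 15 = -15 + 5/n²)
o(V, u) = 16*u + V*u (o(V, u) = V*u + 16*u = 16*u + V*u)
o(G(-1), -8)*(-4) = -8*(16 + (-15 + 5/(-1)²))*(-4) = -8*(16 + (-15 + 5*1))*(-4) = -8*(16 + (-15 + 5))*(-4) = -8*(16 - 10)*(-4) = -8*6*(-4) = -48*(-4) = 192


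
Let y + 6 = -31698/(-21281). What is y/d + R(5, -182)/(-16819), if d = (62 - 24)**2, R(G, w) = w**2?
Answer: -13414567433/6800577641 ≈ -1.9726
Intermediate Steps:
d = 1444 (d = 38**2 = 1444)
y = -95988/21281 (y = -6 - 31698/(-21281) = -6 - 31698*(-1/21281) = -6 + 31698/21281 = -95988/21281 ≈ -4.5105)
y/d + R(5, -182)/(-16819) = -95988/21281/1444 + (-182)**2/(-16819) = -95988/21281*1/1444 + 33124*(-1/16819) = -1263/404339 - 33124/16819 = -13414567433/6800577641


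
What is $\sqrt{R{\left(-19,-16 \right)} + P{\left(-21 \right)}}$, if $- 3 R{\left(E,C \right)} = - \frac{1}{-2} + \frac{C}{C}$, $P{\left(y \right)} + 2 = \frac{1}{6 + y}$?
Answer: $\frac{i \sqrt{2310}}{30} \approx 1.6021 i$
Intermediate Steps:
$P{\left(y \right)} = -2 + \frac{1}{6 + y}$
$R{\left(E,C \right)} = - \frac{1}{2}$ ($R{\left(E,C \right)} = - \frac{- \frac{1}{-2} + \frac{C}{C}}{3} = - \frac{\left(-1\right) \left(- \frac{1}{2}\right) + 1}{3} = - \frac{\frac{1}{2} + 1}{3} = \left(- \frac{1}{3}\right) \frac{3}{2} = - \frac{1}{2}$)
$\sqrt{R{\left(-19,-16 \right)} + P{\left(-21 \right)}} = \sqrt{- \frac{1}{2} + \frac{-11 - -42}{6 - 21}} = \sqrt{- \frac{1}{2} + \frac{-11 + 42}{-15}} = \sqrt{- \frac{1}{2} - \frac{31}{15}} = \sqrt{- \frac{77}{30}} = \frac{i \sqrt{2310}}{30}$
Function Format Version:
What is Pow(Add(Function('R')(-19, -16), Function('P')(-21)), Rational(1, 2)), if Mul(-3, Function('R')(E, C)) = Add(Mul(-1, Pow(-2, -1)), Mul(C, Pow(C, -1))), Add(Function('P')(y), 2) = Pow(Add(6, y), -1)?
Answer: Mul(Rational(1, 30), I, Pow(2310, Rational(1, 2))) ≈ Mul(1.6021, I)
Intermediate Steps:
Function('P')(y) = Add(-2, Pow(Add(6, y), -1))
Function('R')(E, C) = Rational(-1, 2) (Function('R')(E, C) = Mul(Rational(-1, 3), Add(Mul(-1, Pow(-2, -1)), Mul(C, Pow(C, -1)))) = Mul(Rational(-1, 3), Add(Mul(-1, Rational(-1, 2)), 1)) = Mul(Rational(-1, 3), Add(Rational(1, 2), 1)) = Mul(Rational(-1, 3), Rational(3, 2)) = Rational(-1, 2))
Pow(Add(Function('R')(-19, -16), Function('P')(-21)), Rational(1, 2)) = Pow(Add(Rational(-1, 2), Mul(Pow(Add(6, -21), -1), Add(-11, Mul(-2, -21)))), Rational(1, 2)) = Pow(Add(Rational(-1, 2), Mul(Pow(-15, -1), Add(-11, 42))), Rational(1, 2)) = Pow(Add(Rational(-1, 2), Mul(Rational(-1, 15), 31)), Rational(1, 2)) = Pow(Add(Rational(-1, 2), Rational(-31, 15)), Rational(1, 2)) = Pow(Rational(-77, 30), Rational(1, 2)) = Mul(Rational(1, 30), I, Pow(2310, Rational(1, 2)))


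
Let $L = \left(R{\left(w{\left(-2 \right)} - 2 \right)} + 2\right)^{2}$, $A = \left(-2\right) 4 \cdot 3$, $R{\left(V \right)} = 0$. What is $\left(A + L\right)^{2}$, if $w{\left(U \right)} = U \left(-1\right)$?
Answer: $400$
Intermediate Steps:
$w{\left(U \right)} = - U$
$A = -24$ ($A = \left(-8\right) 3 = -24$)
$L = 4$ ($L = \left(0 + 2\right)^{2} = 2^{2} = 4$)
$\left(A + L\right)^{2} = \left(-24 + 4\right)^{2} = \left(-20\right)^{2} = 400$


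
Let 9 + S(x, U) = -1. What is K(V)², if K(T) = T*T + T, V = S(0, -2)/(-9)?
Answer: 36100/6561 ≈ 5.5022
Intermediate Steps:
S(x, U) = -10 (S(x, U) = -9 - 1 = -10)
V = 10/9 (V = -10/(-9) = -10*(-⅑) = 10/9 ≈ 1.1111)
K(T) = T + T² (K(T) = T² + T = T + T²)
K(V)² = (10*(1 + 10/9)/9)² = ((10/9)*(19/9))² = (190/81)² = 36100/6561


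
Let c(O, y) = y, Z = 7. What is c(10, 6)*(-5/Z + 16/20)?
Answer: 18/35 ≈ 0.51429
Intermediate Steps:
c(10, 6)*(-5/Z + 16/20) = 6*(-5/7 + 16/20) = 6*(-5*1/7 + 16*(1/20)) = 6*(-5/7 + 4/5) = 6*(3/35) = 18/35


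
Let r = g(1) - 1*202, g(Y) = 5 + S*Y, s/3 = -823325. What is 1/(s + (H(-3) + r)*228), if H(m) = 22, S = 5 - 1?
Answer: -1/2508963 ≈ -3.9857e-7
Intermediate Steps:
s = -2469975 (s = 3*(-823325) = -2469975)
S = 4
g(Y) = 5 + 4*Y
r = -193 (r = (5 + 4*1) - 1*202 = (5 + 4) - 202 = 9 - 202 = -193)
1/(s + (H(-3) + r)*228) = 1/(-2469975 + (22 - 193)*228) = 1/(-2469975 - 171*228) = 1/(-2469975 - 38988) = 1/(-2508963) = -1/2508963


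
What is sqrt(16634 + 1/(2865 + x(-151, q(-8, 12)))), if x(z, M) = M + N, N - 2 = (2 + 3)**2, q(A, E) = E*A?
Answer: sqrt(32509556835)/1398 ≈ 128.97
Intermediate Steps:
q(A, E) = A*E
N = 27 (N = 2 + (2 + 3)**2 = 2 + 5**2 = 2 + 25 = 27)
x(z, M) = 27 + M (x(z, M) = M + 27 = 27 + M)
sqrt(16634 + 1/(2865 + x(-151, q(-8, 12)))) = sqrt(16634 + 1/(2865 + (27 - 8*12))) = sqrt(16634 + 1/(2865 + (27 - 96))) = sqrt(16634 + 1/(2865 - 69)) = sqrt(16634 + 1/2796) = sqrt(46508665/2796) = sqrt(32509556835)/1398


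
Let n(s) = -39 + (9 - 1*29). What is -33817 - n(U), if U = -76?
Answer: -33758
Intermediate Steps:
n(s) = -59 (n(s) = -39 + (9 - 29) = -39 - 20 = -59)
-33817 - n(U) = -33817 - 1*(-59) = -33817 + 59 = -33758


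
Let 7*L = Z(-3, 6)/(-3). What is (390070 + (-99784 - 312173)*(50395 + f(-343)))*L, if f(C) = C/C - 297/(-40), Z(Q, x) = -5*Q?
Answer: 830546147309/56 ≈ 1.4831e+10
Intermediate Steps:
f(C) = 337/40 (f(C) = 1 - 297*(-1/40) = 1 + 297/40 = 337/40)
L = -5/7 (L = (-5*(-3)/(-3))/7 = (15*(-⅓))/7 = (⅐)*(-5) = -5/7 ≈ -0.71429)
(390070 + (-99784 - 312173)*(50395 + f(-343)))*L = (390070 + (-99784 - 312173)*(50395 + 337/40))*(-5/7) = (390070 - 411957*2016137/40)*(-5/7) = (390070 - 830561750109/40)*(-5/7) = -830546147309/40*(-5/7) = 830546147309/56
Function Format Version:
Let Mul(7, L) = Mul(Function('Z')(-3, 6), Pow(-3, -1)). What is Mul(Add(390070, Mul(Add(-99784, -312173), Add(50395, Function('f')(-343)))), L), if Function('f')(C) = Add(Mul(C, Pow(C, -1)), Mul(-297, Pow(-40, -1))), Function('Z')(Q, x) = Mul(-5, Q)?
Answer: Rational(830546147309, 56) ≈ 1.4831e+10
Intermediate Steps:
Function('f')(C) = Rational(337, 40) (Function('f')(C) = Add(1, Mul(-297, Rational(-1, 40))) = Add(1, Rational(297, 40)) = Rational(337, 40))
L = Rational(-5, 7) (L = Mul(Rational(1, 7), Mul(Mul(-5, -3), Pow(-3, -1))) = Mul(Rational(1, 7), Mul(15, Rational(-1, 3))) = Mul(Rational(1, 7), -5) = Rational(-5, 7) ≈ -0.71429)
Mul(Add(390070, Mul(Add(-99784, -312173), Add(50395, Function('f')(-343)))), L) = Mul(Add(390070, Mul(Add(-99784, -312173), Add(50395, Rational(337, 40)))), Rational(-5, 7)) = Mul(Add(390070, Mul(-411957, Rational(2016137, 40))), Rational(-5, 7)) = Mul(Add(390070, Rational(-830561750109, 40)), Rational(-5, 7)) = Mul(Rational(-830546147309, 40), Rational(-5, 7)) = Rational(830546147309, 56)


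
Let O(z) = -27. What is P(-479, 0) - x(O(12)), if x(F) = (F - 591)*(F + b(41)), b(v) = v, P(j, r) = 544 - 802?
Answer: 8394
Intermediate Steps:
P(j, r) = -258
x(F) = (-591 + F)*(41 + F) (x(F) = (F - 591)*(F + 41) = (-591 + F)*(41 + F))
P(-479, 0) - x(O(12)) = -258 - (-24231 + (-27)**2 - 550*(-27)) = -258 - (-24231 + 729 + 14850) = -258 - 1*(-8652) = -258 + 8652 = 8394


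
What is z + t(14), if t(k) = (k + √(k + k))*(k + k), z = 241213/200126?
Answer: 78690605/200126 + 56*√7 ≈ 541.37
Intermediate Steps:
z = 241213/200126 (z = 241213*(1/200126) = 241213/200126 ≈ 1.2053)
t(k) = 2*k*(k + √2*√k) (t(k) = (k + √(2*k))*(2*k) = (k + √2*√k)*(2*k) = 2*k*(k + √2*√k))
z + t(14) = 241213/200126 + (2*14² + 2*√2*14^(3/2)) = 241213/200126 + (2*196 + 2*√2*(14*√14)) = 241213/200126 + (392 + 56*√7) = 78690605/200126 + 56*√7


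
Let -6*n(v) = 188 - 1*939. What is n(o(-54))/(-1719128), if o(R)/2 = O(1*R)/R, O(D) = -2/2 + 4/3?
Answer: -751/10314768 ≈ -7.2808e-5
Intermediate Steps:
O(D) = ⅓ (O(D) = -2*½ + 4*(⅓) = -1 + 4/3 = ⅓)
o(R) = 2/(3*R) (o(R) = 2*(1/(3*R)) = 2/(3*R))
n(v) = 751/6 (n(v) = -(188 - 1*939)/6 = -(188 - 939)/6 = -⅙*(-751) = 751/6)
n(o(-54))/(-1719128) = (751/6)/(-1719128) = (751/6)*(-1/1719128) = -751/10314768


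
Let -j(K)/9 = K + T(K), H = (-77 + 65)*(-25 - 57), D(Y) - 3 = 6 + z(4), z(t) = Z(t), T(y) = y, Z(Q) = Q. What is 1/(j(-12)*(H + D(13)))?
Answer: 1/215352 ≈ 4.6436e-6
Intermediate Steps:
z(t) = t
D(Y) = 13 (D(Y) = 3 + (6 + 4) = 3 + 10 = 13)
H = 984 (H = -12*(-82) = 984)
j(K) = -18*K (j(K) = -9*(K + K) = -18*K)
1/(j(-12)*(H + D(13))) = 1/((-18*(-12))*(984 + 13)) = 1/(216*997) = 1/215352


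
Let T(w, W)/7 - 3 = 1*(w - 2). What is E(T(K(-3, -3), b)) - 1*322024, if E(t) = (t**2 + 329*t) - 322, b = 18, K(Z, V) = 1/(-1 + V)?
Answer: -5129459/16 ≈ -3.2059e+5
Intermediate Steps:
T(w, W) = 7 + 7*w (T(w, W) = 21 + 7*(1*(w - 2)) = 21 + 7*(1*(-2 + w)) = 21 + 7*(-2 + w) = 21 + (-14 + 7*w) = 7 + 7*w)
E(t) = -322 + t**2 + 329*t
E(T(K(-3, -3), b)) - 1*322024 = (-322 + (7 + 7/(-1 - 3))**2 + 329*(7 + 7/(-1 - 3))) - 1*322024 = (-322 + (7 + 7/(-4))**2 + 329*(7 + 7/(-4))) - 322024 = (-322 + (7 + 7*(-1/4))**2 + 329*(7 + 7*(-1/4))) - 322024 = (-322 + (7 - 7/4)**2 + 329*(7 - 7/4)) - 322024 = (-322 + (21/4)**2 + 329*(21/4)) - 322024 = (-322 + 441/16 + 6909/4) - 322024 = 22925/16 - 322024 = -5129459/16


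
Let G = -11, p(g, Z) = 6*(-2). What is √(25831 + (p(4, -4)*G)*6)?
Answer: √26623 ≈ 163.17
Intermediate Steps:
p(g, Z) = -12
√(25831 + (p(4, -4)*G)*6) = √(25831 - 12*(-11)*6) = √(25831 + 132*6) = √(25831 + 792) = √26623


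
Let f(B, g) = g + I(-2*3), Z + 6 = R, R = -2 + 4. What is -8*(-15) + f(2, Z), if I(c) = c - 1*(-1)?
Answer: 111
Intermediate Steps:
I(c) = 1 + c (I(c) = c + 1 = 1 + c)
R = 2
Z = -4 (Z = -6 + 2 = -4)
f(B, g) = -5 + g (f(B, g) = g + (1 - 2*3) = g + (1 - 6) = g - 5 = -5 + g)
-8*(-15) + f(2, Z) = -8*(-15) + (-5 - 4) = 120 - 9 = 111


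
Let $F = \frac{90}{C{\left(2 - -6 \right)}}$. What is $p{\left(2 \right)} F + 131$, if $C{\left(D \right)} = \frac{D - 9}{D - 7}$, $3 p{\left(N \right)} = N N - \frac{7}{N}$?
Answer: $116$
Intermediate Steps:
$p{\left(N \right)} = - \frac{7}{3 N} + \frac{N^{2}}{3}$ ($p{\left(N \right)} = \frac{N N - \frac{7}{N}}{3} = \frac{N^{2} - \frac{7}{N}}{3} = - \frac{7}{3 N} + \frac{N^{2}}{3}$)
$C{\left(D \right)} = \frac{-9 + D}{-7 + D}$
$F = -90$ ($F = \frac{90}{\frac{1}{-7 + \left(2 - -6\right)} \left(-9 + \left(2 - -6\right)\right)} = \frac{90}{\frac{1}{-7 + \left(2 + 6\right)} \left(-9 + \left(2 + 6\right)\right)} = \frac{90}{\frac{1}{-7 + 8} \left(-9 + 8\right)} = \frac{90}{1^{-1} \left(-1\right)} = \frac{90}{1 \left(-1\right)} = \frac{90}{-1} = 90 \left(-1\right) = -90$)
$p{\left(2 \right)} F + 131 = \frac{-7 + 2^{3}}{3 \cdot 2} \left(-90\right) + 131 = \frac{1}{3} \cdot \frac{1}{2} \left(-7 + 8\right) \left(-90\right) + 131 = \frac{1}{3} \cdot \frac{1}{2} \cdot 1 \left(-90\right) + 131 = \frac{1}{6} \left(-90\right) + 131 = -15 + 131 = 116$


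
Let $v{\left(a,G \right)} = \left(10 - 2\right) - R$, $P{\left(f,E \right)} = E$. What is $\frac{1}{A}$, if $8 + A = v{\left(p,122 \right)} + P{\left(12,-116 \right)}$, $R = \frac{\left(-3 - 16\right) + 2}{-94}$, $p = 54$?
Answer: $- \frac{94}{10921} \approx -0.0086073$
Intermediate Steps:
$R = \frac{17}{94}$ ($R = \left(-19 + 2\right) \left(- \frac{1}{94}\right) = \left(-17\right) \left(- \frac{1}{94}\right) = \frac{17}{94} \approx 0.18085$)
$v{\left(a,G \right)} = \frac{735}{94}$ ($v{\left(a,G \right)} = \left(10 - 2\right) - \frac{17}{94} = 8 - \frac{17}{94} = \frac{735}{94}$)
$A = - \frac{10921}{94}$ ($A = -8 + \left(\frac{735}{94} - 116\right) = -8 - \frac{10169}{94} = - \frac{10921}{94} \approx -116.18$)
$\frac{1}{A} = \frac{1}{- \frac{10921}{94}} = - \frac{94}{10921}$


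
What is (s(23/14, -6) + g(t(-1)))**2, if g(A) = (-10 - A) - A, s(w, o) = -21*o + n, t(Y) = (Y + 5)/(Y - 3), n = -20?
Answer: 9604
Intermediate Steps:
t(Y) = (5 + Y)/(-3 + Y)
s(w, o) = -20 - 21*o (s(w, o) = -21*o - 20 = -20 - 21*o)
g(A) = -10 - 2*A
(s(23/14, -6) + g(t(-1)))**2 = ((-20 - 21*(-6)) + (-10 - 2*(5 - 1)/(-3 - 1)))**2 = ((-20 + 126) + (-10 - 2*4/(-4)))**2 = (106 + (-10 - (-1)*4/2))**2 = (106 + (-10 - 2*(-1)))**2 = (106 + (-10 + 2))**2 = (106 - 8)**2 = 98**2 = 9604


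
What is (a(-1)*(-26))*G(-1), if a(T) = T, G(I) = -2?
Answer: -52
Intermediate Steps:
(a(-1)*(-26))*G(-1) = -1*(-26)*(-2) = 26*(-2) = -52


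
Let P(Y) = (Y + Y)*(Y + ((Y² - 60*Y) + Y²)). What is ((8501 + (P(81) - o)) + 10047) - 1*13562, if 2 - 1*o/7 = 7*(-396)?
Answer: 1337134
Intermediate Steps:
o = 19418 (o = 14 - 49*(-396) = 14 - 7*(-2772) = 14 + 19404 = 19418)
P(Y) = 2*Y*(-59*Y + 2*Y²) (P(Y) = (2*Y)*(Y + (-60*Y + 2*Y²)) = (2*Y)*(-59*Y + 2*Y²) = 2*Y*(-59*Y + 2*Y²))
((8501 + (P(81) - o)) + 10047) - 1*13562 = ((8501 + (81²*(-118 + 4*81) - 1*19418)) + 10047) - 1*13562 = ((8501 + (6561*(-118 + 324) - 19418)) + 10047) - 13562 = ((8501 + (6561*206 - 19418)) + 10047) - 13562 = ((8501 + (1351566 - 19418)) + 10047) - 13562 = ((8501 + 1332148) + 10047) - 13562 = (1340649 + 10047) - 13562 = 1350696 - 13562 = 1337134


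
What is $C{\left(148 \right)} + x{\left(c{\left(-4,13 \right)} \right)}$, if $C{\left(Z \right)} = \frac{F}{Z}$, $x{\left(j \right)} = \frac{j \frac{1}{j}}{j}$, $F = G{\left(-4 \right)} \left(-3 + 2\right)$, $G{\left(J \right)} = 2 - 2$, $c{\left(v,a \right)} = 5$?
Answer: $\frac{1}{5} \approx 0.2$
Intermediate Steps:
$G{\left(J \right)} = 0$ ($G{\left(J \right)} = 2 - 2 = 0$)
$F = 0$ ($F = 0 \left(-3 + 2\right) = 0 \left(-1\right) = 0$)
$x{\left(j \right)} = \frac{1}{j}$ ($x{\left(j \right)} = 1 \frac{1}{j} = \frac{1}{j}$)
$C{\left(Z \right)} = 0$ ($C{\left(Z \right)} = \frac{0}{Z} = 0$)
$C{\left(148 \right)} + x{\left(c{\left(-4,13 \right)} \right)} = 0 + \frac{1}{5} = \frac{1}{5}$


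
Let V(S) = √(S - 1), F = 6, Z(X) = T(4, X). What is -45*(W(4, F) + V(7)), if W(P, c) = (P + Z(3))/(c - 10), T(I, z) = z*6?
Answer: 495/2 - 45*√6 ≈ 137.27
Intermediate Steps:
T(I, z) = 6*z
Z(X) = 6*X
W(P, c) = (18 + P)/(-10 + c) (W(P, c) = (P + 6*3)/(c - 10) = (P + 18)/(-10 + c) = (18 + P)/(-10 + c))
V(S) = √(-1 + S)
-45*(W(4, F) + V(7)) = -45*((18 + 4)/(-10 + 6) + √(-1 + 7)) = -45*(22/(-4) + √6) = -45*(-¼*22 + √6) = -45*(-11/2 + √6) = 495/2 - 45*√6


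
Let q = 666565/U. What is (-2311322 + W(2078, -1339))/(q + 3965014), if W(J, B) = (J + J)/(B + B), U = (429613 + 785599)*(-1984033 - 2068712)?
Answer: -3048404860938982103568/5229457356297733913341 ≈ -0.58293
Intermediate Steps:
U = -4924944356940 (U = 1215212*(-4052745) = -4924944356940)
W(J, B) = J/B (W(J, B) = (2*J)/((2*B)) = (2*J)*(1/(2*B)) = J/B)
q = -133313/984988871388 (q = 666565/(-4924944356940) = 666565*(-1/4924944356940) = -133313/984988871388 ≈ -1.3534e-7)
(-2311322 + W(2078, -1339))/(q + 3965014) = (-2311322 + 2078/(-1339))/(-133313/984988871388 + 3965014) = (-2311322 + 2078*(-1/1339))/(3905494664897486119/984988871388) = (-2311322 - 2078/1339)*(984988871388/3905494664897486119) = -3094862236/1339*984988871388/3905494664897486119 = -3048404860938982103568/5229457356297733913341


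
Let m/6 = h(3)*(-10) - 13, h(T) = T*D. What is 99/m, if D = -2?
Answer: 33/94 ≈ 0.35106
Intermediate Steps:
h(T) = -2*T (h(T) = T*(-2) = -2*T)
m = 282 (m = 6*(-2*3*(-10) - 13) = 6*(-6*(-10) - 13) = 6*(60 - 13) = 6*47 = 282)
99/m = 99/282 = 99*(1/282) = 33/94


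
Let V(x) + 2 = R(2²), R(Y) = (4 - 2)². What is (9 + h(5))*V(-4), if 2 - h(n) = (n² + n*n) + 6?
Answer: -90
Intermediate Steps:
R(Y) = 4 (R(Y) = 2² = 4)
V(x) = 2 (V(x) = -2 + 4 = 2)
h(n) = -4 - 2*n² (h(n) = 2 - ((n² + n*n) + 6) = 2 - ((n² + n²) + 6) = 2 - (2*n² + 6) = 2 - (6 + 2*n²) = 2 + (-6 - 2*n²) = -4 - 2*n²)
(9 + h(5))*V(-4) = (9 + (-4 - 2*5²))*2 = (9 + (-4 - 2*25))*2 = (9 + (-4 - 50))*2 = (9 - 54)*2 = -45*2 = -90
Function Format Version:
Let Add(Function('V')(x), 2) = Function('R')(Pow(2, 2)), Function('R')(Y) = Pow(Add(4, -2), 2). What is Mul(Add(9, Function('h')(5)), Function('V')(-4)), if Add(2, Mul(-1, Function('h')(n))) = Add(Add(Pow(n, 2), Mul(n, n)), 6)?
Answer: -90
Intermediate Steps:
Function('R')(Y) = 4 (Function('R')(Y) = Pow(2, 2) = 4)
Function('V')(x) = 2 (Function('V')(x) = Add(-2, 4) = 2)
Function('h')(n) = Add(-4, Mul(-2, Pow(n, 2))) (Function('h')(n) = Add(2, Mul(-1, Add(Add(Pow(n, 2), Mul(n, n)), 6))) = Add(2, Mul(-1, Add(Add(Pow(n, 2), Pow(n, 2)), 6))) = Add(2, Mul(-1, Add(Mul(2, Pow(n, 2)), 6))) = Add(2, Mul(-1, Add(6, Mul(2, Pow(n, 2))))) = Add(2, Add(-6, Mul(-2, Pow(n, 2)))) = Add(-4, Mul(-2, Pow(n, 2))))
Mul(Add(9, Function('h')(5)), Function('V')(-4)) = Mul(Add(9, Add(-4, Mul(-2, Pow(5, 2)))), 2) = Mul(Add(9, Add(-4, Mul(-2, 25))), 2) = Mul(Add(9, Add(-4, -50)), 2) = Mul(Add(9, -54), 2) = Mul(-45, 2) = -90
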